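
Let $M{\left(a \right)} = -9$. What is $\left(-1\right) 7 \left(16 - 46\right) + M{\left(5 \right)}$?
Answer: $201$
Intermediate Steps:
$\left(-1\right) 7 \left(16 - 46\right) + M{\left(5 \right)} = \left(-1\right) 7 \left(16 - 46\right) - 9 = \left(-7\right) \left(-30\right) - 9 = 210 - 9 = 201$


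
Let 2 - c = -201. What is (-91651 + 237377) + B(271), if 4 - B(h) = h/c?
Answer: 29582919/203 ≈ 1.4573e+5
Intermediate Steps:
c = 203 (c = 2 - 1*(-201) = 2 + 201 = 203)
B(h) = 4 - h/203
(-91651 + 237377) + B(271) = (-91651 + 237377) + (4 - 1/203*271) = 145726 + (4 - 271/203) = 145726 + 541/203 = 29582919/203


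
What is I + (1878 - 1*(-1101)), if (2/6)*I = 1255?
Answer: 6744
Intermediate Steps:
I = 3765 (I = 3*1255 = 3765)
I + (1878 - 1*(-1101)) = 3765 + (1878 - 1*(-1101)) = 3765 + (1878 + 1101) = 3765 + 2979 = 6744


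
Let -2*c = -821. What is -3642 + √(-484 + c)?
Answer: -3642 + 7*I*√6/2 ≈ -3642.0 + 8.5732*I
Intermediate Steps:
c = 821/2 (c = -½*(-821) = 821/2 ≈ 410.50)
-3642 + √(-484 + c) = -3642 + √(-484 + 821/2) = -3642 + √(-147/2) = -3642 + 7*I*√6/2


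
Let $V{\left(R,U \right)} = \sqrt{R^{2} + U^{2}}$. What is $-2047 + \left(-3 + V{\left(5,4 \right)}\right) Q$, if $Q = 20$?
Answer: $-2107 + 20 \sqrt{41} \approx -1978.9$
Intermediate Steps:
$-2047 + \left(-3 + V{\left(5,4 \right)}\right) Q = -2047 + \left(-3 + \sqrt{5^{2} + 4^{2}}\right) 20 = -2047 + \left(-3 + \sqrt{25 + 16}\right) 20 = -2047 + \left(-3 + \sqrt{41}\right) 20 = -2047 - \left(60 - 20 \sqrt{41}\right) = -2107 + 20 \sqrt{41}$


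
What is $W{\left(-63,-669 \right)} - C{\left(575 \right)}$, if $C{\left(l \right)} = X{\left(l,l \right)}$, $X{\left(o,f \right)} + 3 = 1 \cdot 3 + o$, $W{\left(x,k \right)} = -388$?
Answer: $-963$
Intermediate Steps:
$X{\left(o,f \right)} = o$ ($X{\left(o,f \right)} = -3 + \left(1 \cdot 3 + o\right) = -3 + \left(3 + o\right) = o$)
$C{\left(l \right)} = l$
$W{\left(-63,-669 \right)} - C{\left(575 \right)} = -388 - 575 = -963$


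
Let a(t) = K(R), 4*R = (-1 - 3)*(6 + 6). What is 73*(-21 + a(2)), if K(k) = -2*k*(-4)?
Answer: -8541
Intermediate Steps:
R = -12 (R = ((-1 - 3)*(6 + 6))/4 = (-4*12)/4 = (¼)*(-48) = -12)
K(k) = 8*k
a(t) = -96 (a(t) = 8*(-12) = -96)
73*(-21 + a(2)) = 73*(-21 - 96) = 73*(-117) = -8541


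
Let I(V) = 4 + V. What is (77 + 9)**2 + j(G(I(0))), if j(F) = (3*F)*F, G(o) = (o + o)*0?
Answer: 7396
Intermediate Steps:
G(o) = 0 (G(o) = (2*o)*0 = 0)
j(F) = 3*F**2
(77 + 9)**2 + j(G(I(0))) = (77 + 9)**2 + 3*0**2 = 86**2 + 3*0 = 7396 + 0 = 7396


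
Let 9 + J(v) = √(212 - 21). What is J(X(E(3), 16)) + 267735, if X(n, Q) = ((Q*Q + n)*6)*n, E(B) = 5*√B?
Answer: 267726 + √191 ≈ 2.6774e+5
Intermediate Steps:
X(n, Q) = n*(6*n + 6*Q²) (X(n, Q) = ((Q² + n)*6)*n = ((n + Q²)*6)*n = (6*n + 6*Q²)*n = n*(6*n + 6*Q²))
J(v) = -9 + √191 (J(v) = -9 + √(212 - 21) = -9 + √191)
J(X(E(3), 16)) + 267735 = (-9 + √191) + 267735 = 267726 + √191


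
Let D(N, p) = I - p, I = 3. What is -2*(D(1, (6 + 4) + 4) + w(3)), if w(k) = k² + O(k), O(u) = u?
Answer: -2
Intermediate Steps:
D(N, p) = 3 - p
w(k) = k + k² (w(k) = k² + k = k + k²)
-2*(D(1, (6 + 4) + 4) + w(3)) = -2*((3 - ((6 + 4) + 4)) + 3*(1 + 3)) = -2*((3 - (10 + 4)) + 3*4) = -2*((3 - 1*14) + 12) = -2*((3 - 14) + 12) = -2*(-11 + 12) = -2*1 = -2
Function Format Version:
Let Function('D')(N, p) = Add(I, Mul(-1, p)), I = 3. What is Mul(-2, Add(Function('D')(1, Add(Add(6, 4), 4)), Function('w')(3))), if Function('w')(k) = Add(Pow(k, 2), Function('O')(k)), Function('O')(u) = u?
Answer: -2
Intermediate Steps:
Function('D')(N, p) = Add(3, Mul(-1, p))
Function('w')(k) = Add(k, Pow(k, 2)) (Function('w')(k) = Add(Pow(k, 2), k) = Add(k, Pow(k, 2)))
Mul(-2, Add(Function('D')(1, Add(Add(6, 4), 4)), Function('w')(3))) = Mul(-2, Add(Add(3, Mul(-1, Add(Add(6, 4), 4))), Mul(3, Add(1, 3)))) = Mul(-2, Add(Add(3, Mul(-1, Add(10, 4))), Mul(3, 4))) = Mul(-2, Add(Add(3, Mul(-1, 14)), 12)) = Mul(-2, Add(Add(3, -14), 12)) = Mul(-2, Add(-11, 12)) = Mul(-2, 1) = -2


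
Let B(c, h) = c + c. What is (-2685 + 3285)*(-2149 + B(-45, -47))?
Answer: -1343400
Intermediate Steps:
B(c, h) = 2*c
(-2685 + 3285)*(-2149 + B(-45, -47)) = (-2685 + 3285)*(-2149 + 2*(-45)) = 600*(-2149 - 90) = 600*(-2239) = -1343400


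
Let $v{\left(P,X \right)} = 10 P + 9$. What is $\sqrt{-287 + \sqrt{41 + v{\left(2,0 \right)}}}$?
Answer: $\sqrt{-287 + \sqrt{70}} \approx 16.692 i$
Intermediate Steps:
$v{\left(P,X \right)} = 9 + 10 P$
$\sqrt{-287 + \sqrt{41 + v{\left(2,0 \right)}}} = \sqrt{-287 + \sqrt{41 + \left(9 + 10 \cdot 2\right)}} = \sqrt{-287 + \sqrt{41 + \left(9 + 20\right)}} = \sqrt{-287 + \sqrt{41 + 29}} = \sqrt{-287 + \sqrt{70}}$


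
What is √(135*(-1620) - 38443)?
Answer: I*√257143 ≈ 507.09*I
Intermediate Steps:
√(135*(-1620) - 38443) = √(-218700 - 38443) = √(-257143) = I*√257143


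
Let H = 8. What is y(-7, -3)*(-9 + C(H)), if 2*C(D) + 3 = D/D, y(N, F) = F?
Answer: 30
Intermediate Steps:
C(D) = -1 (C(D) = -3/2 + (D/D)/2 = -3/2 + (½)*1 = -3/2 + ½ = -1)
y(-7, -3)*(-9 + C(H)) = -3*(-9 - 1) = -3*(-10) = 30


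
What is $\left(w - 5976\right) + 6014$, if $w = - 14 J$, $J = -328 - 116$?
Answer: $6254$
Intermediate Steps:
$J = -444$ ($J = -328 - 116 = -444$)
$w = 6216$ ($w = \left(-14\right) \left(-444\right) = 6216$)
$\left(w - 5976\right) + 6014 = \left(6216 - 5976\right) + 6014 = 240 + 6014 = 6254$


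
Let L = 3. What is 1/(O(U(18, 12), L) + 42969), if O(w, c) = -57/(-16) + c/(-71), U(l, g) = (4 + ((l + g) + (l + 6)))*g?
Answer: 1136/48816783 ≈ 2.3271e-5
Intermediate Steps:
U(l, g) = g*(10 + g + 2*l) (U(l, g) = (4 + ((g + l) + (6 + l)))*g = (4 + (6 + g + 2*l))*g = (10 + g + 2*l)*g = g*(10 + g + 2*l))
O(w, c) = 57/16 - c/71 (O(w, c) = -57*(-1/16) + c*(-1/71) = 57/16 - c/71)
1/(O(U(18, 12), L) + 42969) = 1/((57/16 - 1/71*3) + 42969) = 1/((57/16 - 3/71) + 42969) = 1/(3999/1136 + 42969) = 1/(48816783/1136) = 1136/48816783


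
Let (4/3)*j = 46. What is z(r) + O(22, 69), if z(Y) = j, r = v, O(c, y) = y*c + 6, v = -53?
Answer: 3117/2 ≈ 1558.5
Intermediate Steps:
j = 69/2 (j = (¾)*46 = 69/2 ≈ 34.500)
O(c, y) = 6 + c*y (O(c, y) = c*y + 6 = 6 + c*y)
r = -53
z(Y) = 69/2
z(r) + O(22, 69) = 69/2 + (6 + 22*69) = 69/2 + (6 + 1518) = 69/2 + 1524 = 3117/2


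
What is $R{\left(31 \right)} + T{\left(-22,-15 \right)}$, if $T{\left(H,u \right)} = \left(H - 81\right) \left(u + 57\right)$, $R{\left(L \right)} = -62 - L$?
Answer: $-4419$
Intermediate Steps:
$T{\left(H,u \right)} = \left(-81 + H\right) \left(57 + u\right)$
$R{\left(31 \right)} + T{\left(-22,-15 \right)} = \left(-62 - 31\right) - 4326 = \left(-62 - 31\right) + \left(-4617 + 1215 - 1254 + 330\right) = -93 - 4326 = -4419$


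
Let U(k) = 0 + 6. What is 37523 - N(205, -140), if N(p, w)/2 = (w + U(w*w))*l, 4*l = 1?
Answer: 37590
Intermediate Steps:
l = ¼ (l = (¼)*1 = ¼ ≈ 0.25000)
U(k) = 6
N(p, w) = 3 + w/2 (N(p, w) = 2*((w + 6)*(¼)) = 2*((6 + w)*(¼)) = 2*(3/2 + w/4) = 3 + w/2)
37523 - N(205, -140) = 37523 - (3 + (½)*(-140)) = 37523 - (3 - 70) = 37523 - 1*(-67) = 37523 + 67 = 37590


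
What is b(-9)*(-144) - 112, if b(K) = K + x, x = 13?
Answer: -688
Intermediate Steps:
b(K) = 13 + K (b(K) = K + 13 = 13 + K)
b(-9)*(-144) - 112 = (13 - 9)*(-144) - 112 = 4*(-144) - 112 = -576 - 112 = -688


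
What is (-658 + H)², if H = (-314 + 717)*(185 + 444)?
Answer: 63922503241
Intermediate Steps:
H = 253487 (H = 403*629 = 253487)
(-658 + H)² = (-658 + 253487)² = 252829² = 63922503241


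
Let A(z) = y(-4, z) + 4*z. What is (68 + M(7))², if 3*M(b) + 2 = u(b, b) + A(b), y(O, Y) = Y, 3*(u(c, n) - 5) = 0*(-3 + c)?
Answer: 58564/9 ≈ 6507.1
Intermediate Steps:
u(c, n) = 5 (u(c, n) = 5 + (0*(-3 + c))/3 = 5 + (⅓)*0 = 5 + 0 = 5)
A(z) = 5*z (A(z) = z + 4*z = 5*z)
M(b) = 1 + 5*b/3 (M(b) = -⅔ + (5 + 5*b)/3 = -⅔ + (5/3 + 5*b/3) = 1 + 5*b/3)
(68 + M(7))² = (68 + (1 + (5/3)*7))² = (68 + (1 + 35/3))² = (68 + 38/3)² = (242/3)² = 58564/9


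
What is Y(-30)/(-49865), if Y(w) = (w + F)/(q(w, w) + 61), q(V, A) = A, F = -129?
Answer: 159/1545815 ≈ 0.00010286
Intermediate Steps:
Y(w) = (-129 + w)/(61 + w) (Y(w) = (w - 129)/(w + 61) = (-129 + w)/(61 + w))
Y(-30)/(-49865) = ((-129 - 30)/(61 - 30))/(-49865) = (-159/31)*(-1/49865) = ((1/31)*(-159))*(-1/49865) = -159/31*(-1/49865) = 159/1545815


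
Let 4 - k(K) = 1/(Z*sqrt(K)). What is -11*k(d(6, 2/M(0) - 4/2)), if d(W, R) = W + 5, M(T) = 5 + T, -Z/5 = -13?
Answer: -44 + sqrt(11)/65 ≈ -43.949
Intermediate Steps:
Z = 65 (Z = -5*(-13) = 65)
d(W, R) = 5 + W
k(K) = 4 - 1/(65*sqrt(K))
-11*k(d(6, 2/M(0) - 4/2)) = -11*(4 - 1/(65*sqrt(5 + 6))) = -11*(4 - sqrt(11)/715) = -44 + sqrt(11)/65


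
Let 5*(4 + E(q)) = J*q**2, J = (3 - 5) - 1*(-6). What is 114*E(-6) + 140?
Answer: 14836/5 ≈ 2967.2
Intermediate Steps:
J = 4 (J = -2 + 6 = 4)
E(q) = -4 + 4*q**2/5 (E(q) = -4 + (4*q**2)/5 = -4 + 4*q**2/5)
114*E(-6) + 140 = 114*(-4 + (4/5)*(-6)**2) + 140 = 114*(-4 + (4/5)*36) + 140 = 114*(-4 + 144/5) + 140 = 114*(124/5) + 140 = 14136/5 + 140 = 14836/5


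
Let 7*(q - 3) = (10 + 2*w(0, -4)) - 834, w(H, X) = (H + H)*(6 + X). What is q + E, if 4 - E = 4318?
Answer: -31001/7 ≈ -4428.7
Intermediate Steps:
E = -4314 (E = 4 - 1*4318 = 4 - 4318 = -4314)
w(H, X) = 2*H*(6 + X) (w(H, X) = (2*H)*(6 + X) = 2*H*(6 + X))
q = -803/7 (q = 3 + ((10 + 2*(2*0*(6 - 4))) - 834)/7 = 3 + ((10 + 2*(2*0*2)) - 834)/7 = 3 + ((10 + 2*0) - 834)/7 = 3 + ((10 + 0) - 834)/7 = 3 + (10 - 834)/7 = 3 + (⅐)*(-824) = 3 - 824/7 = -803/7 ≈ -114.71)
q + E = -803/7 - 4314 = -31001/7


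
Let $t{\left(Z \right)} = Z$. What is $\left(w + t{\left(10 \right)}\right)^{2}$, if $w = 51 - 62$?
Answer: $1$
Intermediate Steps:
$w = -11$
$\left(w + t{\left(10 \right)}\right)^{2} = \left(-11 + 10\right)^{2} = \left(-1\right)^{2} = 1$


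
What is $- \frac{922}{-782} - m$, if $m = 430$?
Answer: $- \frac{167669}{391} \approx -428.82$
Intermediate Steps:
$- \frac{922}{-782} - m = - \frac{922}{-782} - 430 = \left(-922\right) \left(- \frac{1}{782}\right) - 430 = \frac{461}{391} - 430 = - \frac{167669}{391}$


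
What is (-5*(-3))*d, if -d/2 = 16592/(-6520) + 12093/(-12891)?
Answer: 73183458/700411 ≈ 104.49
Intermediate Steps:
d = 24394486/3502055 (d = -2*(16592/(-6520) + 12093/(-12891)) = -2*(16592*(-1/6520) + 12093*(-1/12891)) = -2*(-2074/815 - 4031/4297) = -2*(-12197243/3502055) = 24394486/3502055 ≈ 6.9658)
(-5*(-3))*d = -5*(-3)*(24394486/3502055) = 15*(24394486/3502055) = 73183458/700411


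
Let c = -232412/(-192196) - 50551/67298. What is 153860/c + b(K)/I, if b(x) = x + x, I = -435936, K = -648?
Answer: 903698864326398761/2690616418398 ≈ 3.3587e+5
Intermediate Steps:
c = 1481290695/3233601602 (c = -232412*(-1/192196) - 50551*1/67298 = 58103/48049 - 50551/67298 = 1481290695/3233601602 ≈ 0.45809)
b(x) = 2*x
153860/c + b(K)/I = 153860/(1481290695/3233601602) + (2*(-648))/(-435936) = 153860*(3233601602/1481290695) - 1296*(-1/435936) = 99504388496744/296258139 + 27/9082 = 903698864326398761/2690616418398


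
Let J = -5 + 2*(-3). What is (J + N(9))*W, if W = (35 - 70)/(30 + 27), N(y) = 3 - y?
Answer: 595/57 ≈ 10.439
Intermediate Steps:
J = -11 (J = -5 - 6 = -11)
W = -35/57 ≈ -0.61403
(J + N(9))*W = (-11 + (3 - 1*9))*(-35/57) = (-11 + (3 - 9))*(-35/57) = (-11 - 6)*(-35/57) = -17*(-35/57) = 595/57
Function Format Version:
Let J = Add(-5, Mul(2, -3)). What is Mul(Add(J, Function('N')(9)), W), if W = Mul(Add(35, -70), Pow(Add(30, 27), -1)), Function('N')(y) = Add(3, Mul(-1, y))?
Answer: Rational(595, 57) ≈ 10.439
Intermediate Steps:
J = -11 (J = Add(-5, -6) = -11)
W = Rational(-35, 57) (W = Mul(-35, Pow(57, -1)) = Mul(-35, Rational(1, 57)) = Rational(-35, 57) ≈ -0.61403)
Mul(Add(J, Function('N')(9)), W) = Mul(Add(-11, Add(3, Mul(-1, 9))), Rational(-35, 57)) = Mul(Add(-11, Add(3, -9)), Rational(-35, 57)) = Mul(Add(-11, -6), Rational(-35, 57)) = Mul(-17, Rational(-35, 57)) = Rational(595, 57)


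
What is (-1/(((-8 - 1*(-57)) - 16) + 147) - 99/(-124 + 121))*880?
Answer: 261316/9 ≈ 29035.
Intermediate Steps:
(-1/(((-8 - 1*(-57)) - 16) + 147) - 99/(-124 + 121))*880 = (-1/(((-8 + 57) - 16) + 147) - 99/(-3))*880 = (-1/((49 - 16) + 147) - 99*(-⅓))*880 = (-1/(33 + 147) + 33)*880 = (-1/180 + 33)*880 = (5939/180)*880 = 261316/9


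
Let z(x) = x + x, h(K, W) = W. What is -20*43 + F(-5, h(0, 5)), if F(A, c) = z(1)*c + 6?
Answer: -844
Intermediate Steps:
z(x) = 2*x
F(A, c) = 6 + 2*c (F(A, c) = (2*1)*c + 6 = 2*c + 6 = 6 + 2*c)
-20*43 + F(-5, h(0, 5)) = -20*43 + (6 + 2*5) = -860 + (6 + 10) = -860 + 16 = -844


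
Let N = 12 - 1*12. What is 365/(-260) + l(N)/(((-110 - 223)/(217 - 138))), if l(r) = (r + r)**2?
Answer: -73/52 ≈ -1.4038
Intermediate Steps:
N = 0 (N = 12 - 12 = 0)
l(r) = 4*r**2 (l(r) = (2*r)**2 = 4*r**2)
365/(-260) + l(N)/(((-110 - 223)/(217 - 138))) = 365/(-260) + (4*0**2)/(((-110 - 223)/(217 - 138))) = 365*(-1/260) + (4*0)/((-333/79)) = -73/52 + 0/((-333*1/79)) = -73/52 + 0/(-333/79) = -73/52 + 0*(-79/333) = -73/52 + 0 = -73/52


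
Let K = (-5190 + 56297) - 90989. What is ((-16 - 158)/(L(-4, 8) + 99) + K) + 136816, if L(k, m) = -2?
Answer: 9402424/97 ≈ 96932.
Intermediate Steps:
K = -39882 (K = 51107 - 90989 = -39882)
((-16 - 158)/(L(-4, 8) + 99) + K) + 136816 = ((-16 - 158)/(-2 + 99) - 39882) + 136816 = (-174/97 - 39882) + 136816 = -3868728/97 + 136816 = 9402424/97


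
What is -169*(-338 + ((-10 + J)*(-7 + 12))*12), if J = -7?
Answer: 229502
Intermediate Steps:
-169*(-338 + ((-10 + J)*(-7 + 12))*12) = -169*(-338 + ((-10 - 7)*(-7 + 12))*12) = -169*(-338 - 17*5*12) = -169*(-338 - 85*12) = -169*(-338 - 1020) = -169*(-1358) = 229502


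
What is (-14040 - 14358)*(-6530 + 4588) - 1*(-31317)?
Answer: 55180233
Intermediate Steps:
(-14040 - 14358)*(-6530 + 4588) - 1*(-31317) = -28398*(-1942) + 31317 = 55148916 + 31317 = 55180233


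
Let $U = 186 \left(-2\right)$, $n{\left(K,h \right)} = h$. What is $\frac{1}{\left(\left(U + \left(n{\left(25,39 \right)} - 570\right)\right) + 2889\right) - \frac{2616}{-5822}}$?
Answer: $\frac{2911}{5782554} \approx 0.00050341$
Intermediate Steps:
$U = -372$
$\frac{1}{\left(\left(U + \left(n{\left(25,39 \right)} - 570\right)\right) + 2889\right) - \frac{2616}{-5822}} = \frac{1}{\left(\left(-372 + \left(39 - 570\right)\right) + 2889\right) - \frac{2616}{-5822}} = \frac{1}{\left(\left(-372 - 531\right) + 2889\right) - - \frac{1308}{2911}} = \frac{1}{\left(-903 + 2889\right) + \frac{1308}{2911}} = \frac{1}{1986 + \frac{1308}{2911}} = \frac{1}{\frac{5782554}{2911}} = \frac{2911}{5782554}$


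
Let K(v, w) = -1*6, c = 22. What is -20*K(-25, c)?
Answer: 120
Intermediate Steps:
K(v, w) = -6
-20*K(-25, c) = -20*(-6) = 120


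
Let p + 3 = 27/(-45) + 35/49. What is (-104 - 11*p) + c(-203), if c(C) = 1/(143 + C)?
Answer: -6071/84 ≈ -72.274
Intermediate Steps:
p = -101/35 (p = -3 + (27/(-45) + 35/49) = -3 + (27*(-1/45) + 35*(1/49)) = -3 + (-⅗ + 5/7) = -3 + 4/35 = -101/35 ≈ -2.8857)
(-104 - 11*p) + c(-203) = (-104 - 11*(-101/35)) + 1/(143 - 203) = (-104 + 1111/35) + 1/(-60) = -2529/35 - 1/60 = -6071/84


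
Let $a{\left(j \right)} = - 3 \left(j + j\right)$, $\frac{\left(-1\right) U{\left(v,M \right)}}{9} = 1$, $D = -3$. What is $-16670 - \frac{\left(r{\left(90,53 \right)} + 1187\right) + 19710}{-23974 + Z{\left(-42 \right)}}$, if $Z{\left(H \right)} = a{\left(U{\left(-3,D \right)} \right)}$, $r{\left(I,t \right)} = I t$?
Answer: $- \frac{398720733}{23920} \approx -16669.0$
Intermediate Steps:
$U{\left(v,M \right)} = -9$ ($U{\left(v,M \right)} = \left(-9\right) 1 = -9$)
$a{\left(j \right)} = - 6 j$ ($a{\left(j \right)} = - 3 \cdot 2 j = - 6 j$)
$Z{\left(H \right)} = 54$ ($Z{\left(H \right)} = \left(-6\right) \left(-9\right) = 54$)
$-16670 - \frac{\left(r{\left(90,53 \right)} + 1187\right) + 19710}{-23974 + Z{\left(-42 \right)}} = -16670 - \frac{\left(90 \cdot 53 + 1187\right) + 19710}{-23974 + 54} = -16670 - \frac{\left(4770 + 1187\right) + 19710}{-23920} = -16670 - \left(5957 + 19710\right) \left(- \frac{1}{23920}\right) = -16670 - 25667 \left(- \frac{1}{23920}\right) = -16670 - - \frac{25667}{23920} = -16670 + \frac{25667}{23920} = - \frac{398720733}{23920}$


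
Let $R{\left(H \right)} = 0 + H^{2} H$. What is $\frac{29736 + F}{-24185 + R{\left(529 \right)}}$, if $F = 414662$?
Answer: $\frac{222199}{74005852} \approx 0.0030024$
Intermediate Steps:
$R{\left(H \right)} = H^{3}$ ($R{\left(H \right)} = 0 + H^{3} = H^{3}$)
$\frac{29736 + F}{-24185 + R{\left(529 \right)}} = \frac{29736 + 414662}{-24185 + 529^{3}} = \frac{444398}{-24185 + 148035889} = \frac{444398}{148011704} = 444398 \cdot \frac{1}{148011704} = \frac{222199}{74005852}$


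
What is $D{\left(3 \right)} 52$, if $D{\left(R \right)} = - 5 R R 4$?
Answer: $-9360$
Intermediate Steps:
$D{\left(R \right)} = - 20 R^{2}$ ($D{\left(R \right)} = - 5 R^{2} \cdot 4 = - 20 R^{2}$)
$D{\left(3 \right)} 52 = - 20 \cdot 3^{2} \cdot 52 = \left(-20\right) 9 \cdot 52 = \left(-180\right) 52 = -9360$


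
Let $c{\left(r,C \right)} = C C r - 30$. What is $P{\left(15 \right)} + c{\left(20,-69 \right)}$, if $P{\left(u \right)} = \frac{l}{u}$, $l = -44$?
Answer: $\frac{1427806}{15} \approx 95187.0$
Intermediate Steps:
$c{\left(r,C \right)} = -30 + r C^{2}$ ($c{\left(r,C \right)} = C^{2} r - 30 = r C^{2} - 30 = -30 + r C^{2}$)
$P{\left(u \right)} = - \frac{44}{u}$
$P{\left(15 \right)} + c{\left(20,-69 \right)} = - \frac{44}{15} - \left(30 - 20 \left(-69\right)^{2}\right) = \left(-44\right) \frac{1}{15} + \left(-30 + 20 \cdot 4761\right) = - \frac{44}{15} + \left(-30 + 95220\right) = - \frac{44}{15} + 95190 = \frac{1427806}{15}$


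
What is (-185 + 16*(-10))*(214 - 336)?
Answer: 42090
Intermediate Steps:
(-185 + 16*(-10))*(214 - 336) = (-185 - 160)*(-122) = -345*(-122) = 42090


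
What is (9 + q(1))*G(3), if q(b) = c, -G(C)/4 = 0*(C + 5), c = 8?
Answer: 0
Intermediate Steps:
G(C) = 0 (G(C) = -0*(C + 5) = -0*(5 + C) = -4*0 = 0)
q(b) = 8
(9 + q(1))*G(3) = (9 + 8)*0 = 17*0 = 0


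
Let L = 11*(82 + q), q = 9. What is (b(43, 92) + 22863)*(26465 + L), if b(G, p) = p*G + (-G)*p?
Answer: 627955158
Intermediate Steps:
b(G, p) = 0 (b(G, p) = G*p - G*p = 0)
L = 1001 (L = 11*(82 + 9) = 11*91 = 1001)
(b(43, 92) + 22863)*(26465 + L) = (0 + 22863)*(26465 + 1001) = 22863*27466 = 627955158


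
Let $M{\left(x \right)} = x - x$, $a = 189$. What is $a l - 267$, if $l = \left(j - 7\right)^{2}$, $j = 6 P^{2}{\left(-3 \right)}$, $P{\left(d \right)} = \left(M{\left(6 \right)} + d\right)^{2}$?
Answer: $43364082$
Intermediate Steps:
$M{\left(x \right)} = 0$
$P{\left(d \right)} = d^{2}$ ($P{\left(d \right)} = \left(0 + d\right)^{2} = d^{2}$)
$j = 486$ ($j = 6 \left(\left(-3\right)^{2}\right)^{2} = 6 \cdot 9^{2} = 6 \cdot 81 = 486$)
$l = 229441$ ($l = \left(486 - 7\right)^{2} = 479^{2} = 229441$)
$a l - 267 = 189 \cdot 229441 - 267 = 43364349 - 267 = 43364082$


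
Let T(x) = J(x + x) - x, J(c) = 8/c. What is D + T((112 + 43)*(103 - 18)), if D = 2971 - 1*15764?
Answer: -342128396/13175 ≈ -25968.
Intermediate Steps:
D = -12793 (D = 2971 - 15764 = -12793)
T(x) = -x + 4/x (T(x) = 8/(x + x) - x = 8/((2*x)) - x = 8*(1/(2*x)) - x = 4/x - x = -x + 4/x)
D + T((112 + 43)*(103 - 18)) = -12793 + (-(112 + 43)*(103 - 18) + 4/(((112 + 43)*(103 - 18)))) = -12793 + (-155*85 + 4/((155*85))) = -12793 + (-1*13175 + 4/13175) = -12793 + (-13175 + 4*(1/13175)) = -12793 + (-13175 + 4/13175) = -12793 - 173580621/13175 = -342128396/13175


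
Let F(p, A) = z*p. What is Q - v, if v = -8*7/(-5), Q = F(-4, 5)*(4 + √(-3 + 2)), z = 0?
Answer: -56/5 ≈ -11.200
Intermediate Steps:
F(p, A) = 0 (F(p, A) = 0*p = 0)
Q = 0 (Q = 0*(4 + √(-3 + 2)) = 0*(4 + √(-1)) = 0*(4 + I) = 0)
v = 56/5 (v = -56*(-⅕) = 56/5 ≈ 11.200)
Q - v = 0 - 1*56/5 = 0 - 56/5 = -56/5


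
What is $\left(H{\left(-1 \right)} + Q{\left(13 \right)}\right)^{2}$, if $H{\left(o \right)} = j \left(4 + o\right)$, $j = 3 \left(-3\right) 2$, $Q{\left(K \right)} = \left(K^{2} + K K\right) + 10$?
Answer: $86436$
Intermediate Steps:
$Q{\left(K \right)} = 10 + 2 K^{2}$ ($Q{\left(K \right)} = \left(K^{2} + K^{2}\right) + 10 = 2 K^{2} + 10 = 10 + 2 K^{2}$)
$j = -18$ ($j = \left(-9\right) 2 = -18$)
$H{\left(o \right)} = -72 - 18 o$ ($H{\left(o \right)} = - 18 \left(4 + o\right) = -72 - 18 o$)
$\left(H{\left(-1 \right)} + Q{\left(13 \right)}\right)^{2} = \left(\left(-72 - -18\right) + \left(10 + 2 \cdot 13^{2}\right)\right)^{2} = \left(\left(-72 + 18\right) + \left(10 + 2 \cdot 169\right)\right)^{2} = \left(-54 + \left(10 + 338\right)\right)^{2} = \left(-54 + 348\right)^{2} = 294^{2} = 86436$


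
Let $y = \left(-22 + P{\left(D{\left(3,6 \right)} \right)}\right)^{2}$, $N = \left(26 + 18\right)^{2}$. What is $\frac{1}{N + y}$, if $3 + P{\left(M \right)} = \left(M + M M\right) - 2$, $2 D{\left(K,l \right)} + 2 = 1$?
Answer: $\frac{16}{42857} \approx 0.00037333$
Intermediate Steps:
$D{\left(K,l \right)} = - \frac{1}{2}$ ($D{\left(K,l \right)} = -1 + \frac{1}{2} \cdot 1 = -1 + \frac{1}{2} = - \frac{1}{2}$)
$N = 1936$ ($N = 44^{2} = 1936$)
$P{\left(M \right)} = -5 + M + M^{2}$ ($P{\left(M \right)} = -3 - \left(2 - M - M M\right) = -3 - \left(2 - M - M^{2}\right) = -3 + \left(-2 + M + M^{2}\right) = -5 + M + M^{2}$)
$y = \frac{11881}{16}$ ($y = \left(-22 - \left(\frac{11}{2} - \frac{1}{4}\right)\right)^{2} = \left(-22 - \frac{21}{4}\right)^{2} = \left(- \frac{109}{4}\right)^{2} = \frac{11881}{16} \approx 742.56$)
$\frac{1}{N + y} = \frac{1}{1936 + \frac{11881}{16}} = \frac{1}{\frac{42857}{16}} = \frac{16}{42857}$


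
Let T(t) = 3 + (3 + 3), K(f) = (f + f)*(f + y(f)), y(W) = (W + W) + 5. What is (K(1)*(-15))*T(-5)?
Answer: -2160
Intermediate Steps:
y(W) = 5 + 2*W (y(W) = 2*W + 5 = 5 + 2*W)
K(f) = 2*f*(5 + 3*f) (K(f) = (f + f)*(f + (5 + 2*f)) = (2*f)*(5 + 3*f) = 2*f*(5 + 3*f))
T(t) = 9 (T(t) = 3 + 6 = 9)
(K(1)*(-15))*T(-5) = ((2*1*(5 + 3*1))*(-15))*9 = ((2*1*(5 + 3))*(-15))*9 = ((2*1*8)*(-15))*9 = (16*(-15))*9 = -240*9 = -2160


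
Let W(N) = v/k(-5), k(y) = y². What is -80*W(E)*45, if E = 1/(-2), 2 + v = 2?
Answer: 0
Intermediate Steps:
v = 0 (v = -2 + 2 = 0)
E = -½ ≈ -0.50000
W(N) = 0 (W(N) = 0/((-5)²) = 0/25 = 0*(1/25) = 0)
-80*W(E)*45 = -80*0*45 = 0*45 = 0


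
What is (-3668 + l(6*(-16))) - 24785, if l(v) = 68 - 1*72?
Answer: -28457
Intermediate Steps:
l(v) = -4 (l(v) = 68 - 72 = -4)
(-3668 + l(6*(-16))) - 24785 = (-3668 - 4) - 24785 = -3672 - 24785 = -28457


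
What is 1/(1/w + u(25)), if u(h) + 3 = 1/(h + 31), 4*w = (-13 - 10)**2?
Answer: -29624/88119 ≈ -0.33618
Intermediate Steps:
w = 529/4 (w = (-13 - 10)**2/4 = (1/4)*(-23)**2 = (1/4)*529 = 529/4 ≈ 132.25)
u(h) = -3 + 1/(31 + h) (u(h) = -3 + 1/(h + 31) = -3 + 1/(31 + h))
1/(1/w + u(25)) = 1/(1/(529/4) + (-92 - 3*25)/(31 + 25)) = 1/(4/529 + (-92 - 75)/56) = 1/(4/529 + (1/56)*(-167)) = 1/(4/529 - 167/56) = 1/(-88119/29624) = -29624/88119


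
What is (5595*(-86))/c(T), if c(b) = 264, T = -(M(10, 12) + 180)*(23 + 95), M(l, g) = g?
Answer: -80195/44 ≈ -1822.6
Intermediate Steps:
T = -22656 (T = -(12 + 180)*(23 + 95) = -192*118 = -1*22656 = -22656)
(5595*(-86))/c(T) = (5595*(-86))/264 = -481170*1/264 = -80195/44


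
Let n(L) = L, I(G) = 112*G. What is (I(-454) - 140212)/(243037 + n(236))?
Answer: -191060/243273 ≈ -0.78537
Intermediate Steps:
(I(-454) - 140212)/(243037 + n(236)) = (112*(-454) - 140212)/(243037 + 236) = (-50848 - 140212)/243273 = -191060*1/243273 = -191060/243273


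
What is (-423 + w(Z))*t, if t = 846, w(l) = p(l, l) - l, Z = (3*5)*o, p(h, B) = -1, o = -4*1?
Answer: -307944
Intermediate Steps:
o = -4
Z = -60 (Z = (3*5)*(-4) = 15*(-4) = -60)
w(l) = -1 - l
(-423 + w(Z))*t = (-423 + (-1 - 1*(-60)))*846 = (-423 + (-1 + 60))*846 = (-423 + 59)*846 = -364*846 = -307944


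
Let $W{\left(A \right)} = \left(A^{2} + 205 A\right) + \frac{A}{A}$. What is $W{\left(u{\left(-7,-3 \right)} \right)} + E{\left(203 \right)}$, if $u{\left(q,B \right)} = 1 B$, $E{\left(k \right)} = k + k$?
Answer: $-199$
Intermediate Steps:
$E{\left(k \right)} = 2 k$
$u{\left(q,B \right)} = B$
$W{\left(A \right)} = 1 + A^{2} + 205 A$ ($W{\left(A \right)} = \left(A^{2} + 205 A\right) + 1 = 1 + A^{2} + 205 A$)
$W{\left(u{\left(-7,-3 \right)} \right)} + E{\left(203 \right)} = \left(1 + \left(-3\right)^{2} + 205 \left(-3\right)\right) + 2 \cdot 203 = \left(1 + 9 - 615\right) + 406 = -605 + 406 = -199$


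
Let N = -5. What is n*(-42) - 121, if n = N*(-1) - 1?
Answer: -289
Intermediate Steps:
n = 4 (n = -5*(-1) - 1 = 5 - 1 = 4)
n*(-42) - 121 = 4*(-42) - 121 = -168 - 121 = -289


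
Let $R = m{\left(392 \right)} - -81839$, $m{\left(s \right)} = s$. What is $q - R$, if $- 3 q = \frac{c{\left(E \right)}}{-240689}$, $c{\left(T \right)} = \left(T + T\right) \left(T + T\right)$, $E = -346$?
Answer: $- \frac{59375812613}{722067} \approx -82230.0$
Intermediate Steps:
$c{\left(T \right)} = 4 T^{2}$ ($c{\left(T \right)} = 2 T 2 T = 4 T^{2}$)
$q = \frac{478864}{722067}$ ($q = - \frac{4 \left(-346\right)^{2} \frac{1}{-240689}}{3} = - \frac{4 \cdot 119716 \left(- \frac{1}{240689}\right)}{3} = - \frac{478864 \left(- \frac{1}{240689}\right)}{3} = \left(- \frac{1}{3}\right) \left(- \frac{478864}{240689}\right) = \frac{478864}{722067} \approx 0.66319$)
$R = 82231$ ($R = 392 - -81839 = 392 + 81839 = 82231$)
$q - R = \frac{478864}{722067} - 82231 = - \frac{59375812613}{722067}$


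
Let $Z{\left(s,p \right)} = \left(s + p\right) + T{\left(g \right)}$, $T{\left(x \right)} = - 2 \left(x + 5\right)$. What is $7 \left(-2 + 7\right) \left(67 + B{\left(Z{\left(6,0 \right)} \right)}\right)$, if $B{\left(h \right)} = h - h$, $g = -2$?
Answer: $2345$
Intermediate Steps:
$T{\left(x \right)} = -10 - 2 x$ ($T{\left(x \right)} = - 2 \left(5 + x\right) = -10 - 2 x$)
$Z{\left(s,p \right)} = -6 + p + s$ ($Z{\left(s,p \right)} = \left(s + p\right) - 6 = \left(p + s\right) + \left(-10 + 4\right) = \left(p + s\right) - 6 = -6 + p + s$)
$B{\left(h \right)} = 0$
$7 \left(-2 + 7\right) \left(67 + B{\left(Z{\left(6,0 \right)} \right)}\right) = 7 \left(-2 + 7\right) \left(67 + 0\right) = 7 \cdot 5 \cdot 67 = 35 \cdot 67 = 2345$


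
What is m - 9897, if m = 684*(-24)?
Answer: -26313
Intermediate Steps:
m = -16416
m - 9897 = -16416 - 9897 = -26313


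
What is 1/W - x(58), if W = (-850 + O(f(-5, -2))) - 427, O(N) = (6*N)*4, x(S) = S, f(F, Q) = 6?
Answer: -65715/1133 ≈ -58.001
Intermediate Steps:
O(N) = 24*N
W = -1133 (W = (-850 + 24*6) - 427 = (-850 + 144) - 427 = -706 - 427 = -1133)
1/W - x(58) = 1/(-1133) - 1*58 = -1/1133 - 58 = -65715/1133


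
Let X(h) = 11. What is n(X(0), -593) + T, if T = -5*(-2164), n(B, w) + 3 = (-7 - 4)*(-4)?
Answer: 10861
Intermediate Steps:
n(B, w) = 41 (n(B, w) = -3 + (-7 - 4)*(-4) = -3 - 11*(-4) = -3 + 44 = 41)
T = 10820
n(X(0), -593) + T = 41 + 10820 = 10861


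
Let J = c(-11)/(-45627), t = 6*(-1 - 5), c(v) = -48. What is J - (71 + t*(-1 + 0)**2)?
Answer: -532299/15209 ≈ -34.999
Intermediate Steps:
t = -36 (t = 6*(-6) = -36)
J = 16/15209 (J = -48/(-45627) = -48*(-1/45627) = 16/15209 ≈ 0.0010520)
J - (71 + t*(-1 + 0)**2) = 16/15209 - (71 - 36*(-1 + 0)**2) = 16/15209 - (71 - 36*(-1)**2) = 16/15209 - (71 - 36*1) = 16/15209 - (71 - 36) = 16/15209 - 1*35 = 16/15209 - 35 = -532299/15209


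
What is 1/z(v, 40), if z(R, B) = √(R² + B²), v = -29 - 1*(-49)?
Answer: √5/100 ≈ 0.022361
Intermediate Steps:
v = 20 (v = -29 + 49 = 20)
z(R, B) = √(B² + R²)
1/z(v, 40) = 1/(√(40² + 20²)) = 1/(√(1600 + 400)) = 1/(√2000) = 1/(20*√5) = √5/100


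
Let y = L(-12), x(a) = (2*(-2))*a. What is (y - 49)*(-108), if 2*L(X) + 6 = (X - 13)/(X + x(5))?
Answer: 89181/16 ≈ 5573.8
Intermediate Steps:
x(a) = -4*a
L(X) = -3 + (-13 + X)/(2*(-20 + X)) (L(X) = -3 + ((X - 13)/(X - 4*5))/2 = -3 + ((-13 + X)/(X - 20))/2 = -3 + ((-13 + X)/(-20 + X))/2 = -3 + (-13 + X)/(2*(-20 + X)))
y = -167/64 (y = (107 - 5*(-12))/(2*(-20 - 12)) = (½)*(107 + 60)/(-32) = (½)*(-1/32)*167 = -167/64 ≈ -2.6094)
(y - 49)*(-108) = (-167/64 - 49)*(-108) = -3303/64*(-108) = 89181/16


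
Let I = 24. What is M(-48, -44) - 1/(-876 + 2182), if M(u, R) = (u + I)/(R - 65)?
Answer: 31235/142354 ≈ 0.21942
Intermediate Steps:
M(u, R) = (24 + u)/(-65 + R) (M(u, R) = (u + 24)/(R - 65) = (24 + u)/(-65 + R))
M(-48, -44) - 1/(-876 + 2182) = (24 - 48)/(-65 - 44) - 1/(-876 + 2182) = -24/(-109) - 1/1306 = -1/109*(-24) - 1*1/1306 = 24/109 - 1/1306 = 31235/142354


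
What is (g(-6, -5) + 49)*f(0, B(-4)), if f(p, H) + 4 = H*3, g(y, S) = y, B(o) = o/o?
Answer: -43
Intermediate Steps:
B(o) = 1
f(p, H) = -4 + 3*H (f(p, H) = -4 + H*3 = -4 + 3*H)
(g(-6, -5) + 49)*f(0, B(-4)) = (-6 + 49)*(-4 + 3*1) = 43*(-4 + 3) = 43*(-1) = -43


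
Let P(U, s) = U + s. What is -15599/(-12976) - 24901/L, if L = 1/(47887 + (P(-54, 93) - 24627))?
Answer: -7528265129825/12976 ≈ -5.8017e+8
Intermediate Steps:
L = 1/23299 (L = 1/(47887 + ((-54 + 93) - 24627)) = 1/(47887 + (39 - 24627)) = 1/(47887 - 24588) = 1/23299 ≈ 4.2920e-5)
-15599/(-12976) - 24901/L = -15599/(-12976) - 24901/1/23299 = -15599*(-1/12976) - 24901*23299 = 15599/12976 - 580168399 = -7528265129825/12976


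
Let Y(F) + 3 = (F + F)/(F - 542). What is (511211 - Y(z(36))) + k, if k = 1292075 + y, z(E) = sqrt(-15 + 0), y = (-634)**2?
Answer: 647854670825/293779 + 1084*I*sqrt(15)/293779 ≈ 2.2052e+6 + 0.014291*I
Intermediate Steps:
y = 401956
z(E) = I*sqrt(15) (z(E) = sqrt(-15) = I*sqrt(15))
Y(F) = -3 + 2*F/(-542 + F) (Y(F) = -3 + (F + F)/(F - 542) = -3 + (2*F)/(-542 + F) = -3 + 2*F/(-542 + F))
k = 1694031 (k = 1292075 + 401956 = 1694031)
(511211 - Y(z(36))) + k = (511211 - (1626 - I*sqrt(15))/(-542 + I*sqrt(15))) + 1694031 = 2205242 - (1626 - I*sqrt(15))/(-542 + I*sqrt(15))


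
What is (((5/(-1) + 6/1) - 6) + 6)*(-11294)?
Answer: -11294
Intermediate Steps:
(((5/(-1) + 6/1) - 6) + 6)*(-11294) = (((5*(-1) + 6*1) - 6) + 6)*(-11294) = (((-5 + 6) - 6) + 6)*(-11294) = ((1 - 6) + 6)*(-11294) = (-5 + 6)*(-11294) = 1*(-11294) = -11294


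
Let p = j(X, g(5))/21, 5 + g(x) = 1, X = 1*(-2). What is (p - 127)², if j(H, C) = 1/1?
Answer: 7107556/441 ≈ 16117.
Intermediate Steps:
X = -2
g(x) = -4 (g(x) = -5 + 1 = -4)
j(H, C) = 1
p = 1/21 ≈ 0.047619
(p - 127)² = (1/21 - 127)² = (-2666/21)² = 7107556/441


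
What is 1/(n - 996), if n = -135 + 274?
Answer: -1/857 ≈ -0.0011669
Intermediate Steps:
n = 139
1/(n - 996) = 1/(139 - 996) = 1/(-857) = -1/857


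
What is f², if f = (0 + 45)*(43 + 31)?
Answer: 11088900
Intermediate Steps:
f = 3330 (f = 45*74 = 3330)
f² = 3330² = 11088900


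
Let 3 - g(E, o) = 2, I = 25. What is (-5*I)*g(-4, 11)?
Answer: -125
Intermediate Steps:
g(E, o) = 1 (g(E, o) = 3 - 1*2 = 3 - 2 = 1)
(-5*I)*g(-4, 11) = -5*25*1 = -125*1 = -125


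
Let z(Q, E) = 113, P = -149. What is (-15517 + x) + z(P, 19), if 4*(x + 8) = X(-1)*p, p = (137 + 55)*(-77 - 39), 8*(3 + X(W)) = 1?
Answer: 596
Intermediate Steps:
X(W) = -23/8 (X(W) = -3 + (⅛)*1 = -3 + ⅛ = -23/8)
p = -22272 (p = 192*(-116) = -22272)
x = 16000 (x = -8 + (-23/8*(-22272))/4 = -8 + (¼)*64032 = -8 + 16008 = 16000)
(-15517 + x) + z(P, 19) = (-15517 + 16000) + 113 = 483 + 113 = 596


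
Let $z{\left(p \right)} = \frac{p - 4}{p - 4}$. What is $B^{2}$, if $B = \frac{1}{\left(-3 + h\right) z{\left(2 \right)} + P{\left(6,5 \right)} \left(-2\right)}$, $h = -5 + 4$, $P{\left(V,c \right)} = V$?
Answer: $\frac{1}{256} \approx 0.0039063$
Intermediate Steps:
$z{\left(p \right)} = 1$ ($z{\left(p \right)} = \frac{-4 + p}{-4 + p} = 1$)
$h = -1$
$B = - \frac{1}{16}$ ($B = \frac{1}{\left(-3 - 1\right) 1 + 6 \left(-2\right)} = \frac{1}{\left(-4\right) 1 - 12} = \frac{1}{-4 - 12} = \frac{1}{-16} = - \frac{1}{16} \approx -0.0625$)
$B^{2} = \left(- \frac{1}{16}\right)^{2} = \frac{1}{256}$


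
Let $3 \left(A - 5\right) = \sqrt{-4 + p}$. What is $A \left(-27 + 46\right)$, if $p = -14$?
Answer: $95 + 19 i \sqrt{2} \approx 95.0 + 26.87 i$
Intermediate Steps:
$A = 5 + i \sqrt{2}$ ($A = 5 + \frac{\sqrt{-4 - 14}}{3} = 5 + \frac{\sqrt{-18}}{3} = 5 + \frac{3 i \sqrt{2}}{3} = 5 + i \sqrt{2} \approx 5.0 + 1.4142 i$)
$A \left(-27 + 46\right) = \left(5 + i \sqrt{2}\right) \left(-27 + 46\right) = \left(5 + i \sqrt{2}\right) 19 = 95 + 19 i \sqrt{2}$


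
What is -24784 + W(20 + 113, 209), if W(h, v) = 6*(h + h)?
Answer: -23188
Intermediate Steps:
W(h, v) = 12*h (W(h, v) = 6*(2*h) = 12*h)
-24784 + W(20 + 113, 209) = -24784 + 12*(20 + 113) = -24784 + 12*133 = -24784 + 1596 = -23188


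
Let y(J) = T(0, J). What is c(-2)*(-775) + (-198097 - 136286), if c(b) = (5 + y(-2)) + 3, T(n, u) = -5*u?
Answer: -348333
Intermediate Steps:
y(J) = -5*J
c(b) = 18 (c(b) = (5 - 5*(-2)) + 3 = (5 + 10) + 3 = 15 + 3 = 18)
c(-2)*(-775) + (-198097 - 136286) = 18*(-775) + (-198097 - 136286) = -13950 - 334383 = -348333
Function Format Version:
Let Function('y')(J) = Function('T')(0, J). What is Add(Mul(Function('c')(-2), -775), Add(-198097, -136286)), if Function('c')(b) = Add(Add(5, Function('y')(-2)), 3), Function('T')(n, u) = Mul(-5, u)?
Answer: -348333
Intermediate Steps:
Function('y')(J) = Mul(-5, J)
Function('c')(b) = 18 (Function('c')(b) = Add(Add(5, Mul(-5, -2)), 3) = Add(Add(5, 10), 3) = Add(15, 3) = 18)
Add(Mul(Function('c')(-2), -775), Add(-198097, -136286)) = Add(Mul(18, -775), Add(-198097, -136286)) = Add(-13950, -334383) = -348333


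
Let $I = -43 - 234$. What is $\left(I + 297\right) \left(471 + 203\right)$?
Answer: $13480$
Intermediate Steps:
$I = -277$ ($I = -43 - 234 = -277$)
$\left(I + 297\right) \left(471 + 203\right) = \left(-277 + 297\right) \left(471 + 203\right) = 20 \cdot 674 = 13480$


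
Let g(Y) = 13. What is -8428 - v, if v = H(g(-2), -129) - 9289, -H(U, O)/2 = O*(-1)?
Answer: 1119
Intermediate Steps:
H(U, O) = 2*O (H(U, O) = -2*O*(-1) = -(-2)*O = 2*O)
v = -9547 (v = 2*(-129) - 9289 = -258 - 9289 = -9547)
-8428 - v = -8428 - 1*(-9547) = -8428 + 9547 = 1119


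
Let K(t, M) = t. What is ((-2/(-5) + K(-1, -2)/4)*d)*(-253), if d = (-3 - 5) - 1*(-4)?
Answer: 759/5 ≈ 151.80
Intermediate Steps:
d = -4 (d = -8 + 4 = -4)
((-2/(-5) + K(-1, -2)/4)*d)*(-253) = ((-2/(-5) - 1/4)*(-4))*(-253) = ((-2*(-⅕) - 1*¼)*(-4))*(-253) = ((⅖ - ¼)*(-4))*(-253) = ((3/20)*(-4))*(-253) = -⅗*(-253) = 759/5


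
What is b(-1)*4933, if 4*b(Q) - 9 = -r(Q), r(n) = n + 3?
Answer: 34531/4 ≈ 8632.8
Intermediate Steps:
r(n) = 3 + n
b(Q) = 3/2 - Q/4 (b(Q) = 9/4 + (-(3 + Q))/4 = 9/4 + (-3 - Q)/4 = 9/4 + (-¾ - Q/4) = 3/2 - Q/4)
b(-1)*4933 = (3/2 - ¼*(-1))*4933 = (3/2 + ¼)*4933 = (7/4)*4933 = 34531/4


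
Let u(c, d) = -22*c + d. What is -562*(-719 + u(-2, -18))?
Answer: 389466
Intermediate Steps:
u(c, d) = d - 22*c
-562*(-719 + u(-2, -18)) = -562*(-719 + (-18 - 22*(-2))) = -562*(-719 + (-18 + 44)) = -562*(-719 + 26) = -562*(-693) = 389466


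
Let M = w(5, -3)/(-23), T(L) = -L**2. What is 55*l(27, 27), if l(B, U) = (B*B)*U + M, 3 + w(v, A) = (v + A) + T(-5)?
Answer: 24900425/23 ≈ 1.0826e+6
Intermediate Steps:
w(v, A) = -28 + A + v (w(v, A) = -3 + ((v + A) - 1*(-5)**2) = -3 + ((A + v) - 1*25) = -3 + ((A + v) - 25) = -3 + (-25 + A + v) = -28 + A + v)
M = 26/23 (M = (-28 - 3 + 5)/(-23) = -26*(-1/23) = 26/23 ≈ 1.1304)
l(B, U) = 26/23 + U*B**2 (l(B, U) = (B*B)*U + 26/23 = B**2*U + 26/23 = U*B**2 + 26/23 = 26/23 + U*B**2)
55*l(27, 27) = 55*(26/23 + 27*27**2) = 55*(26/23 + 27*729) = 55*(26/23 + 19683) = 55*(452735/23) = 24900425/23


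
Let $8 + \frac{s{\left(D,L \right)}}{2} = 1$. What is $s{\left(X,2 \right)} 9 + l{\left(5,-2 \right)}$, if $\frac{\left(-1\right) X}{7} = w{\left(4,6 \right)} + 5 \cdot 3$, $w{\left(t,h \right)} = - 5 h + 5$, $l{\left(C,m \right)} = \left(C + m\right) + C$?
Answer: $-118$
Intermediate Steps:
$l{\left(C,m \right)} = m + 2 C$
$w{\left(t,h \right)} = 5 - 5 h$
$X = 70$ ($X = - 7 \left(\left(5 - 30\right) + 5 \cdot 3\right) = - 7 \left(\left(5 - 30\right) + 15\right) = - 7 \left(-25 + 15\right) = \left(-7\right) \left(-10\right) = 70$)
$s{\left(D,L \right)} = -14$ ($s{\left(D,L \right)} = -16 + 2 \cdot 1 = -16 + 2 = -14$)
$s{\left(X,2 \right)} 9 + l{\left(5,-2 \right)} = \left(-14\right) 9 + \left(-2 + 2 \cdot 5\right) = -126 + \left(-2 + 10\right) = -126 + 8 = -118$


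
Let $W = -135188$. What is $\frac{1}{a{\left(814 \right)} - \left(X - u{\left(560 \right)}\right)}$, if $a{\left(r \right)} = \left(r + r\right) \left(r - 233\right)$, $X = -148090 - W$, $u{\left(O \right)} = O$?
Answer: $\frac{1}{959330} \approx 1.0424 \cdot 10^{-6}$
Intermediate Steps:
$X = -12902$ ($X = -148090 - -135188 = -148090 + 135188 = -12902$)
$a{\left(r \right)} = 2 r \left(-233 + r\right)$
$\frac{1}{a{\left(814 \right)} - \left(X - u{\left(560 \right)}\right)} = \frac{1}{2 \cdot 814 \left(-233 + 814\right) + \left(560 - -12902\right)} = \frac{1}{2 \cdot 814 \cdot 581 + \left(560 + 12902\right)} = \frac{1}{945868 + 13462} = \frac{1}{959330}$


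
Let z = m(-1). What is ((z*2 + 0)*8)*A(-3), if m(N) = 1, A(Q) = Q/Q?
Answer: 16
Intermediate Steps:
A(Q) = 1
z = 1
((z*2 + 0)*8)*A(-3) = ((1*2 + 0)*8)*1 = ((2 + 0)*8)*1 = (2*8)*1 = 16*1 = 16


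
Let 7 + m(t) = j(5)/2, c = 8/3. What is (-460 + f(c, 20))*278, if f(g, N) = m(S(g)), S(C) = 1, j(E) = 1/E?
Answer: -648991/5 ≈ -1.2980e+5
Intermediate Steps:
c = 8/3 (c = 8*(1/3) = 8/3 ≈ 2.6667)
m(t) = -69/10 (m(t) = -7 + 1/(5*2) = -7 + (1/5)*(1/2) = -7 + 1/10 = -69/10)
f(g, N) = -69/10
(-460 + f(c, 20))*278 = (-460 - 69/10)*278 = -4669/10*278 = -648991/5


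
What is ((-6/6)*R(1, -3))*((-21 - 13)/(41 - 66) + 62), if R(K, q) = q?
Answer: 4752/25 ≈ 190.08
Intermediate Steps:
((-6/6)*R(1, -3))*((-21 - 13)/(41 - 66) + 62) = (-6/6*(-3))*((-21 - 13)/(41 - 66) + 62) = (-6*1/6*(-3))*(-34/(-25) + 62) = (-1*(-3))*(-34*(-1/25) + 62) = 3*(34/25 + 62) = 3*(1584/25) = 4752/25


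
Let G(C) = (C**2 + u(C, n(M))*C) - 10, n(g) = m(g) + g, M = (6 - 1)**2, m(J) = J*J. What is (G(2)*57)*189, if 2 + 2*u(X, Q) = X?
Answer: -64638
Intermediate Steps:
m(J) = J**2
M = 25 (M = 5**2 = 25)
n(g) = g + g**2 (n(g) = g**2 + g = g + g**2)
u(X, Q) = -1 + X/2
G(C) = -10 + C**2 + C*(-1 + C/2) (G(C) = (C**2 + (-1 + C/2)*C) - 10 = (C**2 + C*(-1 + C/2)) - 10 = -10 + C**2 + C*(-1 + C/2))
(G(2)*57)*189 = ((-10 - 1*2 + (3/2)*2**2)*57)*189 = ((-10 - 2 + (3/2)*4)*57)*189 = ((-10 - 2 + 6)*57)*189 = -6*57*189 = -342*189 = -64638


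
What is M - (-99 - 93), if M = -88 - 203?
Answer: -99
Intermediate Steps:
M = -291
M - (-99 - 93) = -291 - (-99 - 93) = -291 - 1*(-192) = -291 + 192 = -99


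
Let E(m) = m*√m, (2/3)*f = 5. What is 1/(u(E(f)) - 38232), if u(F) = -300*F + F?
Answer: -11328/421916971 + 2990*√30/3797252739 ≈ -2.2536e-5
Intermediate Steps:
f = 15/2 (f = (3/2)*5 = 15/2 ≈ 7.5000)
E(m) = m^(3/2)
u(F) = -299*F
1/(u(E(f)) - 38232) = 1/(-4485*√30/4 - 38232) = 1/(-38232 - 4485*√30/4)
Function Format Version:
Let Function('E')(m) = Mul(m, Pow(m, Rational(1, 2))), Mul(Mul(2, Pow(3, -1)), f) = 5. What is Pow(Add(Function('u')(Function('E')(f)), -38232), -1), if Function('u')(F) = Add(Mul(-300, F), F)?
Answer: Add(Rational(-11328, 421916971), Mul(Rational(2990, 3797252739), Pow(30, Rational(1, 2)))) ≈ -2.2536e-5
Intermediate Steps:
f = Rational(15, 2) (f = Mul(Rational(3, 2), 5) = Rational(15, 2) ≈ 7.5000)
Function('E')(m) = Pow(m, Rational(3, 2))
Function('u')(F) = Mul(-299, F)
Pow(Add(Function('u')(Function('E')(f)), -38232), -1) = Pow(Add(Mul(-299, Pow(Rational(15, 2), Rational(3, 2))), -38232), -1) = Pow(Add(Mul(-299, Mul(Rational(15, 4), Pow(30, Rational(1, 2)))), -38232), -1) = Pow(Add(Mul(Rational(-4485, 4), Pow(30, Rational(1, 2))), -38232), -1) = Pow(Add(-38232, Mul(Rational(-4485, 4), Pow(30, Rational(1, 2)))), -1)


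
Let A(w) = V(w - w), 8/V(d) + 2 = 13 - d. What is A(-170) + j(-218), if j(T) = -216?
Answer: -2368/11 ≈ -215.27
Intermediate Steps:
V(d) = 8/(11 - d) (V(d) = 8/(-2 + (13 - d)) = 8/(11 - d))
A(w) = 8/11 (A(w) = -8/(-11 + (w - w)) = -8/(-11 + 0) = -8/(-11) = -8*(-1/11) = 8/11)
A(-170) + j(-218) = 8/11 - 216 = -2368/11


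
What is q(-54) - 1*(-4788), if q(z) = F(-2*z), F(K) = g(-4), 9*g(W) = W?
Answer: 43088/9 ≈ 4787.6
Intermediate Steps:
g(W) = W/9
F(K) = -4/9 (F(K) = (1/9)*(-4) = -4/9)
q(z) = -4/9
q(-54) - 1*(-4788) = -4/9 - 1*(-4788) = -4/9 + 4788 = 43088/9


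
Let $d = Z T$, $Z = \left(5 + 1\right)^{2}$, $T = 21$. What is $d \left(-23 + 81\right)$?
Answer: $43848$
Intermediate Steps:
$Z = 36$ ($Z = 6^{2} = 36$)
$d = 756$ ($d = 36 \cdot 21 = 756$)
$d \left(-23 + 81\right) = 756 \left(-23 + 81\right) = 756 \cdot 58 = 43848$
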